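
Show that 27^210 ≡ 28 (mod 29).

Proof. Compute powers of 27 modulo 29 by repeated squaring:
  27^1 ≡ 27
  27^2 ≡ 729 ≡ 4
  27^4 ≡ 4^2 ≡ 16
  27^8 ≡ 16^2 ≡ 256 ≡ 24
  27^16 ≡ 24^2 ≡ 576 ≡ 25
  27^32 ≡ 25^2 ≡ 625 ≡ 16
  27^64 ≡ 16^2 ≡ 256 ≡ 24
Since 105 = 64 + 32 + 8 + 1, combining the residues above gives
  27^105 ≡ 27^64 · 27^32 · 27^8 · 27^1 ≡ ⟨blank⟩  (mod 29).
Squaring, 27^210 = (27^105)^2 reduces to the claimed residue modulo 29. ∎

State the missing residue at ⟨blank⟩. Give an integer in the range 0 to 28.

12

27^64 · 27^32 · 27^8 · 27^1 ≡ 24 · 16 · 24 · 27 = 248832.
248832 mod 29 = 12, so 27^105 ≡ 12 (mod 29).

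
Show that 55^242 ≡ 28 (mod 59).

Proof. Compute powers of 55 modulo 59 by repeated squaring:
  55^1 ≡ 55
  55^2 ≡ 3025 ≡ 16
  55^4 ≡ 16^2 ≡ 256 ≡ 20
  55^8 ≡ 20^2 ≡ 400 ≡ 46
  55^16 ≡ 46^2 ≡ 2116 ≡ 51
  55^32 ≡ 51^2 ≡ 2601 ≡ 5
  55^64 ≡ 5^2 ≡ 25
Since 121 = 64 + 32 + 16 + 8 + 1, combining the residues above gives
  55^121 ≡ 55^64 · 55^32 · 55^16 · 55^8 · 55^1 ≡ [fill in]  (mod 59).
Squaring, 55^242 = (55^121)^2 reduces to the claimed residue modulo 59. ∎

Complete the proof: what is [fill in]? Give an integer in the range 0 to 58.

55^64 · 55^32 · 55^16 · 55^8 · 55^1 ≡ 25 · 5 · 51 · 46 · 55 = 16128750.
16128750 mod 59 = 38, so 55^121 ≡ 38 (mod 59).

38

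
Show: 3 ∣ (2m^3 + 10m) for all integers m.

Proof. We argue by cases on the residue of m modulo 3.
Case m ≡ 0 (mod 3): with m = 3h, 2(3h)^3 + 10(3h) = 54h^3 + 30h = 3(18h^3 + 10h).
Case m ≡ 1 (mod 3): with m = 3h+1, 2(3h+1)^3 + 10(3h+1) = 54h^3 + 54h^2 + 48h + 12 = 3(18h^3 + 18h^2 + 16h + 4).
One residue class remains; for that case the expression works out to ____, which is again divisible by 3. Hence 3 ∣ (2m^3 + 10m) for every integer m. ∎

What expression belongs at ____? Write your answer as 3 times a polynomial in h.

Only m ≡ 2 (mod 3) is unaccounted for. Put m = 3h+2:
2(3h+2)^3 + 10(3h+2) expands to 54h^3 + 108h^2 + 102h + 36,
and factoring out 3 leaves 3(18h^3 + 36h^2 + 34h + 12).

3(18h^3 + 36h^2 + 34h + 12)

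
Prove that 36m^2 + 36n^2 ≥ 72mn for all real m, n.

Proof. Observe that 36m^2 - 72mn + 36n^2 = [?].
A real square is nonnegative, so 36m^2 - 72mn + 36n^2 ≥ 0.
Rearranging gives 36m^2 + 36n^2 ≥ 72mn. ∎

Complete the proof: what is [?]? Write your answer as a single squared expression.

The leading and trailing coefficients are 6^2 and 6^2, and 72 = 2·6·6, so the trinomial is (6m - 6n)^2.
Hence 36m^2 - 72mn + 36n^2 ≥ 0.

(6m - 6n)^2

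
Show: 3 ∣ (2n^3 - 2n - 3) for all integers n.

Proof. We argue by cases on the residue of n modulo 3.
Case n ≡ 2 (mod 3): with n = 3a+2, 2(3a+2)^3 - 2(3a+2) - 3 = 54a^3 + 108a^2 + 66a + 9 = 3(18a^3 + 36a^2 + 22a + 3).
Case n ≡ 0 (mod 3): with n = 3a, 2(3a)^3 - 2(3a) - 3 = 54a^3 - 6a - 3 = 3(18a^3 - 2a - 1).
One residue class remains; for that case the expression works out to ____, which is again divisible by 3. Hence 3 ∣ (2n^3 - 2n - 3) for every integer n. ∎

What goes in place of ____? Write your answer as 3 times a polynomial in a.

Only n ≡ 1 (mod 3) is unaccounted for. Put n = 3a+1:
2(3a+1)^3 - 2(3a+1) - 3 expands to 54a^3 + 54a^2 + 12a - 3,
and factoring out 3 leaves 3(18a^3 + 18a^2 + 4a - 1).

3(18a^3 + 18a^2 + 4a - 1)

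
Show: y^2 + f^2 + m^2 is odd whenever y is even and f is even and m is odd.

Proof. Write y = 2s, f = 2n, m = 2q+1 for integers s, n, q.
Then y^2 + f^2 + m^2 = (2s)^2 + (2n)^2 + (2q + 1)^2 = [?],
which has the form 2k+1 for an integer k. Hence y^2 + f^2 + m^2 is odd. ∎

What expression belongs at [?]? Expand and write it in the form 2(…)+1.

(2s)^2 + (2n)^2 + (2q + 1)^2 = 4n^2 + 4q^2 + 4q + 4s^2 + 1
= 2(2n^2 + 2q^2 + 2q + 2s^2) + 1.
Since 2n^2 + 2q^2 + 2q + 2s^2 is an integer, the sum of squares is of the form 2k+1 for an integer k.

2(2n^2 + 2q^2 + 2q + 2s^2) + 1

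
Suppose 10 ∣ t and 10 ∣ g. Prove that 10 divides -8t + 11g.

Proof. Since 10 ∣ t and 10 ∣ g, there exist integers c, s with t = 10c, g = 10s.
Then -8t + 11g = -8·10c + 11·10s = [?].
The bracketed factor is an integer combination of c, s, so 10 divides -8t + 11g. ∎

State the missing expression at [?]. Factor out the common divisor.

10(-8c + 11s)

Pull the common 10 out of every term: -8·10c + 11·10s = 10(-8c + 11s).
-8c + 11s is an integer, which exhibits the divisibility.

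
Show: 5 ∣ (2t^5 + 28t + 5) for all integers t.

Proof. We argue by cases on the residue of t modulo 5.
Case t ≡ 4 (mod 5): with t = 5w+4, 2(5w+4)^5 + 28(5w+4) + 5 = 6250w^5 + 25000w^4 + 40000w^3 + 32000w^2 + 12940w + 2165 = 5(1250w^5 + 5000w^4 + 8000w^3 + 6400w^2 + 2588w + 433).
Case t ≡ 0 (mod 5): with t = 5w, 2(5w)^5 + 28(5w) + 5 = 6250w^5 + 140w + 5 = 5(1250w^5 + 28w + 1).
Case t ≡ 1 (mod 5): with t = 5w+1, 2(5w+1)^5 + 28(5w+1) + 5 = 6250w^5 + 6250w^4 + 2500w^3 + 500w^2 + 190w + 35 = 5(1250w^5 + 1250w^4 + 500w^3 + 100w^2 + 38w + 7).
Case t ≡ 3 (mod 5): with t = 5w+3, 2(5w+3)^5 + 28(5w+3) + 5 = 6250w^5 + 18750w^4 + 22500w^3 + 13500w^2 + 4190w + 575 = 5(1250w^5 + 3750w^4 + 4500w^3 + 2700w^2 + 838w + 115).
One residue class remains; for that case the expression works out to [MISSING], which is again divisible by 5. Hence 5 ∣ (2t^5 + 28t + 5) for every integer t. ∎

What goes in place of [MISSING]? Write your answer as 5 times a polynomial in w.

5(1250w^5 + 2500w^4 + 2000w^3 + 800w^2 + 188w + 25)

Only t ≡ 2 (mod 5) is unaccounted for. Put t = 5w+2:
2(5w+2)^5 + 28(5w+2) + 5 expands to 6250w^5 + 12500w^4 + 10000w^3 + 4000w^2 + 940w + 125,
and factoring out 5 leaves 5(1250w^5 + 2500w^4 + 2000w^3 + 800w^2 + 188w + 25).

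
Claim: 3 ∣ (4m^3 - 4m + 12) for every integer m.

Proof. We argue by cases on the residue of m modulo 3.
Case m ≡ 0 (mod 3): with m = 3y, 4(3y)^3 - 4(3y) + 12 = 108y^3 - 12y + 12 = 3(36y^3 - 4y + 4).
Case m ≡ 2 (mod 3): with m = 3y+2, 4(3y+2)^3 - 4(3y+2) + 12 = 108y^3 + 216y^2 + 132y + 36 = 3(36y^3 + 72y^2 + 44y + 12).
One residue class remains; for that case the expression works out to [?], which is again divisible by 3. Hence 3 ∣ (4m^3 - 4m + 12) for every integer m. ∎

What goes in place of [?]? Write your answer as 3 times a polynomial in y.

The residues treated are {0, 2}, so the missing case is m ≡ 1 (mod 3); write m = 3y+1.
Then 4(3y+1)^3 - 4(3y+1) + 12 = 108y^3 + 108y^2 + 24y + 12 = 3(36y^3 + 36y^2 + 8y + 4).

3(36y^3 + 36y^2 + 8y + 4)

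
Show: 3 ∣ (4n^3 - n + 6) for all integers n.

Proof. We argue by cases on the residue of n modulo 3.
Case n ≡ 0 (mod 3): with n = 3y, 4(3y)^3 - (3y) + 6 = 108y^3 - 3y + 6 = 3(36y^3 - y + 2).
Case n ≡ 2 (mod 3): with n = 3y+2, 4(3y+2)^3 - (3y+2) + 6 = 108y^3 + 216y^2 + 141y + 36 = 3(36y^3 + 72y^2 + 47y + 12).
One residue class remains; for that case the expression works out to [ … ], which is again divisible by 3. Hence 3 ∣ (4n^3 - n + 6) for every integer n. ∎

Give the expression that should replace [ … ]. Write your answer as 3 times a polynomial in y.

The residues treated are {0, 2}, so the missing case is n ≡ 1 (mod 3); write n = 3y+1.
Then 4(3y+1)^3 - (3y+1) + 6 = 108y^3 + 108y^2 + 33y + 9 = 3(36y^3 + 36y^2 + 11y + 3).

3(36y^3 + 36y^2 + 11y + 3)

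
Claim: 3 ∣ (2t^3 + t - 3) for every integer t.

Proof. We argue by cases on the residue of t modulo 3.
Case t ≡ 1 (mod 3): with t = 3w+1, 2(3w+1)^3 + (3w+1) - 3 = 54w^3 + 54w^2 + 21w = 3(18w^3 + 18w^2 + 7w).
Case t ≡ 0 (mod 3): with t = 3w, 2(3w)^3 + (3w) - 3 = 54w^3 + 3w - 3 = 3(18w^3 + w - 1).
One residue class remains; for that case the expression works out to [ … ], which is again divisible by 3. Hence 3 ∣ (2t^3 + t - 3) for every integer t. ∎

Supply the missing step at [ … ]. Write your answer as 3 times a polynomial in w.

Only t ≡ 2 (mod 3) is unaccounted for. Put t = 3w+2:
2(3w+2)^3 + (3w+2) - 3 expands to 54w^3 + 108w^2 + 75w + 15,
and factoring out 3 leaves 3(18w^3 + 36w^2 + 25w + 5).

3(18w^3 + 36w^2 + 25w + 5)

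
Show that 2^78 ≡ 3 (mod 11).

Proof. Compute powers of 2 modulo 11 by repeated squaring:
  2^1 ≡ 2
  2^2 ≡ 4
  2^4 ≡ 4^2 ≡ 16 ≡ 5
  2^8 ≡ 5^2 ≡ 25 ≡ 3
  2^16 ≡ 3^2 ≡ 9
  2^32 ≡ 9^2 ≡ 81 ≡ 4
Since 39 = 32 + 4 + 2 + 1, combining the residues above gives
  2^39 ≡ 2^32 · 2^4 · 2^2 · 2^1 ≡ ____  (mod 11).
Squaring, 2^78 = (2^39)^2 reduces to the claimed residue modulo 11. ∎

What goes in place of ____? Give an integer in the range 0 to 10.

6

Multiply the listed residues: 4 · 5 · 4 · 2 = 20 → 80 → 160.
Reducing modulo 11: 160 = 14·11 + 6, so 2^39 ≡ 6.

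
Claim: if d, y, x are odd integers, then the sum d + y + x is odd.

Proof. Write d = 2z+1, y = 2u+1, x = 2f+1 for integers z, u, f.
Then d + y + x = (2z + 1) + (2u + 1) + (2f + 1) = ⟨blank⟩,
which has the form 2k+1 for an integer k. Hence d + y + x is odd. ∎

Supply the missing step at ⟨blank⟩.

Expanding: (2z + 1) + (2u + 1) + (2f + 1) = 2f + 2u + 2z + 3.
Every term except the constant is even, so this is 2(f + u + z + 1) + 1,
and f + u + z + 1 ∈ ℤ gives the required form.

2(f + u + z + 1) + 1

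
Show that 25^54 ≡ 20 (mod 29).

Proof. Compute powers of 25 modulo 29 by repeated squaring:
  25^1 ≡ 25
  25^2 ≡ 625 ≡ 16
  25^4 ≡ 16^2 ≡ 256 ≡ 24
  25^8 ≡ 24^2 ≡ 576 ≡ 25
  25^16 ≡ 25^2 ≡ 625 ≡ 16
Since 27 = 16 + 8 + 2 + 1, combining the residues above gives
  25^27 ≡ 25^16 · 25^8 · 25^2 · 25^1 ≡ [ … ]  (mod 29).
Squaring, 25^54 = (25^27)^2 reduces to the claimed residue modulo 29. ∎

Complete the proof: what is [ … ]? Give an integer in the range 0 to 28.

7

25^16 · 25^8 · 25^2 · 25^1 ≡ 16 · 25 · 16 · 25 = 160000.
160000 mod 29 = 7, so 25^27 ≡ 7 (mod 29).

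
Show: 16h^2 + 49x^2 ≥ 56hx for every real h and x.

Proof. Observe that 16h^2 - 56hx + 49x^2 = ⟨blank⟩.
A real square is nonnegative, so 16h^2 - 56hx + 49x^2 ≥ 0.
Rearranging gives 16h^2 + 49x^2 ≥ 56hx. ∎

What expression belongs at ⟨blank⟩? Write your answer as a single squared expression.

16h^2 - 56hx + 49x^2 is a perfect-square trinomial: the outer terms are (4h)^2 and (7x)^2, and the cross term is -2·4h·7x.
So 16h^2 - 56hx + 49x^2 = (4h - 7x)^2 ≥ 0.

(4h - 7x)^2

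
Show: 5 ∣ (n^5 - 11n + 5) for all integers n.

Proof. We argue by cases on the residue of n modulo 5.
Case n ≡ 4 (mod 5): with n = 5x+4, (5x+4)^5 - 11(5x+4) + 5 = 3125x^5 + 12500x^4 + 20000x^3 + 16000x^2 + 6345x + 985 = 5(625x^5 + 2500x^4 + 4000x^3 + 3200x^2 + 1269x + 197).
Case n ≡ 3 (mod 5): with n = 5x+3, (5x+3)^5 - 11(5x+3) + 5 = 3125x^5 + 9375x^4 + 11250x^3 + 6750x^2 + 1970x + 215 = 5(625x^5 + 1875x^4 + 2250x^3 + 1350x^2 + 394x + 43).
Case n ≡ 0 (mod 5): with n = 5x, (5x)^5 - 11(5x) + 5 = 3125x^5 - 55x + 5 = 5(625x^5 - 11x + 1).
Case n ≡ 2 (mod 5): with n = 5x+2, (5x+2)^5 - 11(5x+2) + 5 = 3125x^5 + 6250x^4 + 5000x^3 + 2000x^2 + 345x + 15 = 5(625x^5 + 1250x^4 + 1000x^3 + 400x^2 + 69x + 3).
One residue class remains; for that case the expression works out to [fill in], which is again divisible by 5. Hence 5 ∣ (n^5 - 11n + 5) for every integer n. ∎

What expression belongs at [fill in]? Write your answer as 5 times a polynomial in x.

The residues treated are {4, 3, 0, 2}, so the missing case is n ≡ 1 (mod 5); write n = 5x+1.
Then (5x+1)^5 - 11(5x+1) + 5 = 3125x^5 + 3125x^4 + 1250x^3 + 250x^2 - 30x - 5 = 5(625x^5 + 625x^4 + 250x^3 + 50x^2 - 6x - 1).

5(625x^5 + 625x^4 + 250x^3 + 50x^2 - 6x - 1)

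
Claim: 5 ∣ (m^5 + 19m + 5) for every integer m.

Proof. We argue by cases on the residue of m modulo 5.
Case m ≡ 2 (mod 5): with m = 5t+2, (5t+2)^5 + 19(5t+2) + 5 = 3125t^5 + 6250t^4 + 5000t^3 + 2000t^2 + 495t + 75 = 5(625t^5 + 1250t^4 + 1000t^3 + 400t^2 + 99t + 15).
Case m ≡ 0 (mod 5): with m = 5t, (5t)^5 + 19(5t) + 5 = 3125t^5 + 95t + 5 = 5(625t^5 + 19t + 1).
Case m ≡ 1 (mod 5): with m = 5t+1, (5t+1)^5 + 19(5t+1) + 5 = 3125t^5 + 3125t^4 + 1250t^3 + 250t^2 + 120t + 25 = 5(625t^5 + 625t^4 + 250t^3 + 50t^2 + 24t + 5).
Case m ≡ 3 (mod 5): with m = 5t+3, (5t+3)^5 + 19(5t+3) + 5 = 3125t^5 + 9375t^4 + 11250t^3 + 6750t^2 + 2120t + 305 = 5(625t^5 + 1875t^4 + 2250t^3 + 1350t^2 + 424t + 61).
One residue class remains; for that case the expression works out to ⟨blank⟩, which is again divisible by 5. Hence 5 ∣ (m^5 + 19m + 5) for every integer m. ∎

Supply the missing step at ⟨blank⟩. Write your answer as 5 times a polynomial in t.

The residues treated are {2, 0, 1, 3}, so the missing case is m ≡ 4 (mod 5); write m = 5t+4.
Then (5t+4)^5 + 19(5t+4) + 5 = 3125t^5 + 12500t^4 + 20000t^3 + 16000t^2 + 6495t + 1105 = 5(625t^5 + 2500t^4 + 4000t^3 + 3200t^2 + 1299t + 221).

5(625t^5 + 2500t^4 + 4000t^3 + 3200t^2 + 1299t + 221)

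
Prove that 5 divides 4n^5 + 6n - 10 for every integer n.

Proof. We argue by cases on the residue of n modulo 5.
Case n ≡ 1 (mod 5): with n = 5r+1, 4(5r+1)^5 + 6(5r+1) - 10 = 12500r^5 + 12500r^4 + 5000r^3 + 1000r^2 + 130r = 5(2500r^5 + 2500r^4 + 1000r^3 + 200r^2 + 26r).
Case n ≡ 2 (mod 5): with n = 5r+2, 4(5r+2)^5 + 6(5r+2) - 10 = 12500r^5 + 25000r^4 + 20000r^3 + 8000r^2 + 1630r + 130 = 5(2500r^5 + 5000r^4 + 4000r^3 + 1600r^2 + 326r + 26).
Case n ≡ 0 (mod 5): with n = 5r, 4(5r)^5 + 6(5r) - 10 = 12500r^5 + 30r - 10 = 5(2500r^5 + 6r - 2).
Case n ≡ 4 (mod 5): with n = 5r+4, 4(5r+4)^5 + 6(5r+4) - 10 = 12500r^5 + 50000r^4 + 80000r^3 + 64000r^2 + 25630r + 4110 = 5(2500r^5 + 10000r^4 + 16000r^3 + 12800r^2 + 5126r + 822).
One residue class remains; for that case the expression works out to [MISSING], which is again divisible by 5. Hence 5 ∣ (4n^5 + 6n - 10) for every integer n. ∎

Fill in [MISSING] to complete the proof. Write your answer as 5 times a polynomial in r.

Only n ≡ 3 (mod 5) is unaccounted for. Put n = 5r+3:
4(5r+3)^5 + 6(5r+3) - 10 expands to 12500r^5 + 37500r^4 + 45000r^3 + 27000r^2 + 8130r + 980,
and factoring out 5 leaves 5(2500r^5 + 7500r^4 + 9000r^3 + 5400r^2 + 1626r + 196).

5(2500r^5 + 7500r^4 + 9000r^3 + 5400r^2 + 1626r + 196)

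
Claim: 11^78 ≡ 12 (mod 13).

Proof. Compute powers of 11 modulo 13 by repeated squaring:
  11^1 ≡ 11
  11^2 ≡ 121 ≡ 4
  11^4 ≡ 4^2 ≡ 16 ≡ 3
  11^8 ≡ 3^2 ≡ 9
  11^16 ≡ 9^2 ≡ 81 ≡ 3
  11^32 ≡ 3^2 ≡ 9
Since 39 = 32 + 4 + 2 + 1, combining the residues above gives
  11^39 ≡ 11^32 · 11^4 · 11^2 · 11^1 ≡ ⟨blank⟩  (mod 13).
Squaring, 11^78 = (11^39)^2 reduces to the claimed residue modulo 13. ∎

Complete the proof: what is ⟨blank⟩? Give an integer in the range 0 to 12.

5

Multiply the listed residues: 9 · 3 · 4 · 11 = 27 → 108 → 1188.
Reducing modulo 13: 1188 = 91·13 + 5, so 11^39 ≡ 5.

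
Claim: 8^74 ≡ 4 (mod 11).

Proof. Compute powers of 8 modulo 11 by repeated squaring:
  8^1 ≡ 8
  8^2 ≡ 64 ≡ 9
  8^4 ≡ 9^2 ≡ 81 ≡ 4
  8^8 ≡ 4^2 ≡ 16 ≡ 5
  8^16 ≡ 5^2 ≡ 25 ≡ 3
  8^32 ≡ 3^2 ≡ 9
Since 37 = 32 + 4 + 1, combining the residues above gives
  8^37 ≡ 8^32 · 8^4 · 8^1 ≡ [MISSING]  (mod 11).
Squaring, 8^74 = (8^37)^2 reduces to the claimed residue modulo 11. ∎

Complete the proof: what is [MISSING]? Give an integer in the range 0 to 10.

2

8^32 · 8^4 · 8^1 ≡ 9 · 4 · 8 = 288.
288 mod 11 = 2, so 8^37 ≡ 2 (mod 11).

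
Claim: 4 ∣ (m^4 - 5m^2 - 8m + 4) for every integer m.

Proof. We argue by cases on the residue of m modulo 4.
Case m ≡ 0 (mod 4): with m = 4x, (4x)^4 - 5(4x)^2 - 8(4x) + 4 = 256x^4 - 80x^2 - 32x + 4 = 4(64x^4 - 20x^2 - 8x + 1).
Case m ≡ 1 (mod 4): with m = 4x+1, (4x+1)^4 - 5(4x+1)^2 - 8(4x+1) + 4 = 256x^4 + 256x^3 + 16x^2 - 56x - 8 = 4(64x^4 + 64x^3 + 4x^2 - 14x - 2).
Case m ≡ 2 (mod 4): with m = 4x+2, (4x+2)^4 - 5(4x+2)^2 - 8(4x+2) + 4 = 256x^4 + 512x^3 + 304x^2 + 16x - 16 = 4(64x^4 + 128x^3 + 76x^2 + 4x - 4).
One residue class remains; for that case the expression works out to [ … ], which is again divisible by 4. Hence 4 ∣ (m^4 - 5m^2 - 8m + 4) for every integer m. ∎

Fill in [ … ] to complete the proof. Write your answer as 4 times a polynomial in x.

Only m ≡ 3 (mod 4) is unaccounted for. Put m = 4x+3:
(4x+3)^4 - 5(4x+3)^2 - 8(4x+3) + 4 expands to 256x^4 + 768x^3 + 784x^2 + 280x + 16,
and factoring out 4 leaves 4(64x^4 + 192x^3 + 196x^2 + 70x + 4).

4(64x^4 + 192x^3 + 196x^2 + 70x + 4)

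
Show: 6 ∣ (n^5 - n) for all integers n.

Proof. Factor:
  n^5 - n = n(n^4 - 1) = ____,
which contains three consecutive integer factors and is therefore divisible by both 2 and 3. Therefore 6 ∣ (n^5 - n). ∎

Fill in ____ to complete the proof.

(n - 1)n(n + 1)(n^2 + 1)

n^4 - 1 = (n^2 - 1)(n^2 + 1), and n^2 - 1 = (n-1)(n+1).
So n(n^4 - 1) = (n - 1)n(n + 1)(n^2 + 1).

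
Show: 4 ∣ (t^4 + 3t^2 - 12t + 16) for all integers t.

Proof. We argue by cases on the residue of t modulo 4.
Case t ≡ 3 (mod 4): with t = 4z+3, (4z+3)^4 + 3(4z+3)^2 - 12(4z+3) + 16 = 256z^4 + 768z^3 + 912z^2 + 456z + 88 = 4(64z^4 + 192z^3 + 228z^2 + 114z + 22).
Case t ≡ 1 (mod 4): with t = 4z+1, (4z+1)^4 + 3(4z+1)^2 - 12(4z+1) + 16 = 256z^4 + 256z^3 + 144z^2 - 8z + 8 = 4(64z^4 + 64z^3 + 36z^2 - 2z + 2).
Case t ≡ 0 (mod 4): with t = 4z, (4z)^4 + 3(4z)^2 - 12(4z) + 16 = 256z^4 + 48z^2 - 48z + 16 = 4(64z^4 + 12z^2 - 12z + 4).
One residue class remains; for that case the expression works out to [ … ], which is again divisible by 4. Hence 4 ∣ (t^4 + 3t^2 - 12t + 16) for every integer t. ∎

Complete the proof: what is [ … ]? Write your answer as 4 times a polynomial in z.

4(64z^4 + 128z^3 + 108z^2 + 32z + 5)

Only t ≡ 2 (mod 4) is unaccounted for. Put t = 4z+2:
(4z+2)^4 + 3(4z+2)^2 - 12(4z+2) + 16 expands to 256z^4 + 512z^3 + 432z^2 + 128z + 20,
and factoring out 4 leaves 4(64z^4 + 128z^3 + 108z^2 + 32z + 5).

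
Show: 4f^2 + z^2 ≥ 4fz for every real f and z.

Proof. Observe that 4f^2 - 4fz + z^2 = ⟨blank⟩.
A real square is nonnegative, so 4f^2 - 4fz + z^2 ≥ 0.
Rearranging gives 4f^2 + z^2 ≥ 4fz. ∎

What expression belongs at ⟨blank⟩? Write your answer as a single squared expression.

(2f - z)^2

4f^2 - 4fz + z^2 is a perfect-square trinomial: the outer terms are (2f)^2 and (z)^2, and the cross term is -2·2f·z.
So 4f^2 - 4fz + z^2 = (2f - z)^2 ≥ 0.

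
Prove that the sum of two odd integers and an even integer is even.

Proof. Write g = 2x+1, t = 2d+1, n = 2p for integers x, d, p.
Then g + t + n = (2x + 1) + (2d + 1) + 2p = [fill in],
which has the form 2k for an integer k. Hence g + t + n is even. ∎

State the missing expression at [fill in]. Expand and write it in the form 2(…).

2(d + p + x + 1)

(2x + 1) + (2d + 1) + 2p = 2d + 2p + 2x + 2
= 2(d + p + x + 1).
Since d + p + x + 1 is an integer, the sum is of the form 2k for an integer k.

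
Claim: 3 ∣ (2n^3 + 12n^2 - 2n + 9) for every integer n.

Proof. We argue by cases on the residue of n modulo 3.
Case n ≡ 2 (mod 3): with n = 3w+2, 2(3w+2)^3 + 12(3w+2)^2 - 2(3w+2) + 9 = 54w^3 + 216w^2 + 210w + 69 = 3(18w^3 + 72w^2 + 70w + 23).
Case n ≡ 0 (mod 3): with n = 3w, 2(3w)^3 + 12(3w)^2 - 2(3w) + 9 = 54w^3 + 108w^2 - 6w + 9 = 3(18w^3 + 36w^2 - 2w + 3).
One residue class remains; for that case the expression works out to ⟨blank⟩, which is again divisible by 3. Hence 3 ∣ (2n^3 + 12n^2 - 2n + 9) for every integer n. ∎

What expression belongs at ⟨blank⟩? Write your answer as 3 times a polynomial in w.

The residues treated are {2, 0}, so the missing case is n ≡ 1 (mod 3); write n = 3w+1.
Then 2(3w+1)^3 + 12(3w+1)^2 - 2(3w+1) + 9 = 54w^3 + 162w^2 + 84w + 21 = 3(18w^3 + 54w^2 + 28w + 7).

3(18w^3 + 54w^2 + 28w + 7)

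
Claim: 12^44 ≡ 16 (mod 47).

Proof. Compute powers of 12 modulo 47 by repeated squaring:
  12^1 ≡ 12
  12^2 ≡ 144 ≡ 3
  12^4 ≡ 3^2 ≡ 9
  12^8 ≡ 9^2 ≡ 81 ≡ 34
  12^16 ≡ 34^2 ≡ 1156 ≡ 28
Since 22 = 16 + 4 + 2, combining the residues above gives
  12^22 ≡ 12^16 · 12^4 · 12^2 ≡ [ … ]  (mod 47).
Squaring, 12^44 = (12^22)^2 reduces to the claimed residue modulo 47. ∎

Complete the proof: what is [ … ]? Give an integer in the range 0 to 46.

4

12^16 · 12^4 · 12^2 ≡ 28 · 9 · 3 = 756.
756 mod 47 = 4, so 12^22 ≡ 4 (mod 47).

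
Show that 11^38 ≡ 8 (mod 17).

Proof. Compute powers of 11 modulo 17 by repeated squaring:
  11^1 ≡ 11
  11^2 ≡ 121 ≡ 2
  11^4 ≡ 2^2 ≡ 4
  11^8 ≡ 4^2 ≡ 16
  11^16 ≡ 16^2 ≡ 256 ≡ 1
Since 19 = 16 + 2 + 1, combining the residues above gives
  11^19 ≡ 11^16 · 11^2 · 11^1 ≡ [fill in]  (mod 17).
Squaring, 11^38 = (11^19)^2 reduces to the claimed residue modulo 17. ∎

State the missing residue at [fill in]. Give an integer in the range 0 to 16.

5

11^16 · 11^2 · 11^1 ≡ 1 · 2 · 11 = 22.
22 mod 17 = 5, so 11^19 ≡ 5 (mod 17).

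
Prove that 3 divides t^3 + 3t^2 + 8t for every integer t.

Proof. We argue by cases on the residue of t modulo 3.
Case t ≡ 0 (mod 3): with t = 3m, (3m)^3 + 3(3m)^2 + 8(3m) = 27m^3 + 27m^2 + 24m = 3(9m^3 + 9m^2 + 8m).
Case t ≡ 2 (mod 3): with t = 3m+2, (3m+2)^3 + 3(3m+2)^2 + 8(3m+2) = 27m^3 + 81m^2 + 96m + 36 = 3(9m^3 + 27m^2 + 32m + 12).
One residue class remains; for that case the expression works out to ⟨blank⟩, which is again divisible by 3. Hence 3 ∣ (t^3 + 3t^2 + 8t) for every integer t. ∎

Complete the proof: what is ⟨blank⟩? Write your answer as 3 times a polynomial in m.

Only t ≡ 1 (mod 3) is unaccounted for. Put t = 3m+1:
(3m+1)^3 + 3(3m+1)^2 + 8(3m+1) expands to 27m^3 + 54m^2 + 51m + 12,
and factoring out 3 leaves 3(9m^3 + 18m^2 + 17m + 4).

3(9m^3 + 18m^2 + 17m + 4)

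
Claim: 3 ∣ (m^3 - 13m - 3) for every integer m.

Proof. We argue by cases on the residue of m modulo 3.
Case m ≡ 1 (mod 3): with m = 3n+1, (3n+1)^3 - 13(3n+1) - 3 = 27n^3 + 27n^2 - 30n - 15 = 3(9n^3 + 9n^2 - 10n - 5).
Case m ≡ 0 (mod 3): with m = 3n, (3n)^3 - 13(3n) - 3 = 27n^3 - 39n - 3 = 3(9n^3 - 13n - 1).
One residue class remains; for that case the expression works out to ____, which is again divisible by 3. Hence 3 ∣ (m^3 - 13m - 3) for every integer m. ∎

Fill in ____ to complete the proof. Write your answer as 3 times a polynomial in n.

The residues treated are {1, 0}, so the missing case is m ≡ 2 (mod 3); write m = 3n+2.
Then (3n+2)^3 - 13(3n+2) - 3 = 27n^3 + 54n^2 - 3n - 21 = 3(9n^3 + 18n^2 - n - 7).

3(9n^3 + 18n^2 - n - 7)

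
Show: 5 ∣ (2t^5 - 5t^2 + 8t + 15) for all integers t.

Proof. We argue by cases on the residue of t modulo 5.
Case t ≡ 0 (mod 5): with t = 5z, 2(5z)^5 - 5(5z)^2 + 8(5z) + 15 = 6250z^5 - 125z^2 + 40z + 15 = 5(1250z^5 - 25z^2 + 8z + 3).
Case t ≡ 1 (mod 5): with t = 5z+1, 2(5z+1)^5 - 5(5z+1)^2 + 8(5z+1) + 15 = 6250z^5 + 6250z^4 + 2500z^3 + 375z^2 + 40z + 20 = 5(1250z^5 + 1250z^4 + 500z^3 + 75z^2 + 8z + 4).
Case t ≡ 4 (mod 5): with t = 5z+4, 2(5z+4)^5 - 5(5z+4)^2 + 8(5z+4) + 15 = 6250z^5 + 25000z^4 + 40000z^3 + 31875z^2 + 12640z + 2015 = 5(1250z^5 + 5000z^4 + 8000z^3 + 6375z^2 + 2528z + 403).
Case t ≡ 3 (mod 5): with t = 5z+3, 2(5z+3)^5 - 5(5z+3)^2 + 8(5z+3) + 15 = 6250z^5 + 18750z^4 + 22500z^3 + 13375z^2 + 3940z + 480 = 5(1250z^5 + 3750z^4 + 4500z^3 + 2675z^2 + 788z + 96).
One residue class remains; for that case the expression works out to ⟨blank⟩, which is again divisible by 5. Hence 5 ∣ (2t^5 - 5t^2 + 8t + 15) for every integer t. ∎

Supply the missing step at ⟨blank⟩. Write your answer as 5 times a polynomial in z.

Only t ≡ 2 (mod 5) is unaccounted for. Put t = 5z+2:
2(5z+2)^5 - 5(5z+2)^2 + 8(5z+2) + 15 expands to 6250z^5 + 12500z^4 + 10000z^3 + 3875z^2 + 740z + 75,
and factoring out 5 leaves 5(1250z^5 + 2500z^4 + 2000z^3 + 775z^2 + 148z + 15).

5(1250z^5 + 2500z^4 + 2000z^3 + 775z^2 + 148z + 15)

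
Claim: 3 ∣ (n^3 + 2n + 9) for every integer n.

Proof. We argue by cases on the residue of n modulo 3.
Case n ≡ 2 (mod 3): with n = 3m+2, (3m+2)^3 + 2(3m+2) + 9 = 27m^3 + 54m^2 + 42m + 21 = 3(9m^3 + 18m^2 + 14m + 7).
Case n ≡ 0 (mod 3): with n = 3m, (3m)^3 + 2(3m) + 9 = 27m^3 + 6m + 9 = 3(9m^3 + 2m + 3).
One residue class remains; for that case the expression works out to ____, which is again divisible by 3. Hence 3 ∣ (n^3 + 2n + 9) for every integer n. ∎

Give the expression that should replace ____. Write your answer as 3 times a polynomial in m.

Only n ≡ 1 (mod 3) is unaccounted for. Put n = 3m+1:
(3m+1)^3 + 2(3m+1) + 9 expands to 27m^3 + 27m^2 + 15m + 12,
and factoring out 3 leaves 3(9m^3 + 9m^2 + 5m + 4).

3(9m^3 + 9m^2 + 5m + 4)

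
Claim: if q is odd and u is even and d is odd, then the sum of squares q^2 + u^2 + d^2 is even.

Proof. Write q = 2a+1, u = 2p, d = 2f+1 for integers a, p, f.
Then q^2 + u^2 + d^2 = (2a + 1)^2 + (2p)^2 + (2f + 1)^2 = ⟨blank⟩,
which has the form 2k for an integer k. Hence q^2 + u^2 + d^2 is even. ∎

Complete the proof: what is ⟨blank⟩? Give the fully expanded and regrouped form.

(2a + 1)^2 + (2p)^2 + (2f + 1)^2 = 4a^2 + 4a + 4f^2 + 4f + 4p^2 + 2
= 2(2a^2 + 2a + 2f^2 + 2f + 2p^2 + 1).
Since 2a^2 + 2a + 2f^2 + 2f + 2p^2 + 1 is an integer, the sum of squares is of the form 2k for an integer k.

2(2a^2 + 2a + 2f^2 + 2f + 2p^2 + 1)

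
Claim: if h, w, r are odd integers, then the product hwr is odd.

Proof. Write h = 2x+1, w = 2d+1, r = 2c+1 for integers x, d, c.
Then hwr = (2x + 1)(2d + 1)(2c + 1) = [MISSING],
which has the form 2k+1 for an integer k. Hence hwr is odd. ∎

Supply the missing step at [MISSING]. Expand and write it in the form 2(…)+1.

2(4cdx + 2cd + 2cx + c + 2dx + d + x) + 1

Expanding: (2x + 1)(2d + 1)(2c + 1) = 8cdx + 4cd + 4cx + 2c + 4dx + 2d + 2x + 1.
Every term except the constant is even, so this is 2(4cdx + 2cd + 2cx + c + 2dx + d + x) + 1,
and 4cdx + 2cd + 2cx + c + 2dx + d + x ∈ ℤ gives the required form.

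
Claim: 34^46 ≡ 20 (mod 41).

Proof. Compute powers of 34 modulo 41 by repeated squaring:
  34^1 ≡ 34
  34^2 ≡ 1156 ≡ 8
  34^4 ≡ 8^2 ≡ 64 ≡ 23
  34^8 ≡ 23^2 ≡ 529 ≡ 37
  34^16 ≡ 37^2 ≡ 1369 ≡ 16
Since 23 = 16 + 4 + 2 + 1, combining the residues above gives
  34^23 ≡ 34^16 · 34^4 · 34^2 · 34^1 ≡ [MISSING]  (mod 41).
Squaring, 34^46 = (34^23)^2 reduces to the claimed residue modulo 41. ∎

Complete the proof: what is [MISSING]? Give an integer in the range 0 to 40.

15

34^16 · 34^4 · 34^2 · 34^1 ≡ 16 · 23 · 8 · 34 = 100096.
100096 mod 41 = 15, so 34^23 ≡ 15 (mod 41).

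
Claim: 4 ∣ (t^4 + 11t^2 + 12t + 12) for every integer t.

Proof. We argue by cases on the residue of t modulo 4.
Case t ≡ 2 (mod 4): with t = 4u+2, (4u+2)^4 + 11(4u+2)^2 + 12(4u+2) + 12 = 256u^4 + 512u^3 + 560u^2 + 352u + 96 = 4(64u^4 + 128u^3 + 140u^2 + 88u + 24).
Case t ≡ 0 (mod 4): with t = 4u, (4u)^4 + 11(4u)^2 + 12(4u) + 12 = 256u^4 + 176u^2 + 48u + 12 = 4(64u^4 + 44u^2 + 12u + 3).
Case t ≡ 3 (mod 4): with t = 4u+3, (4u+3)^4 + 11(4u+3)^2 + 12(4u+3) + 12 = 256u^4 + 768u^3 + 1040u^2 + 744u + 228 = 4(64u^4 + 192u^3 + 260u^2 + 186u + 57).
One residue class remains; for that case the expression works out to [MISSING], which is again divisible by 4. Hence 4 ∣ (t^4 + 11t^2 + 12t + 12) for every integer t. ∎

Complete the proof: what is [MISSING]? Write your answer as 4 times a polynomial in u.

4(64u^4 + 64u^3 + 68u^2 + 38u + 9)

The residues treated are {2, 0, 3}, so the missing case is t ≡ 1 (mod 4); write t = 4u+1.
Then (4u+1)^4 + 11(4u+1)^2 + 12(4u+1) + 12 = 256u^4 + 256u^3 + 272u^2 + 152u + 36 = 4(64u^4 + 64u^3 + 68u^2 + 38u + 9).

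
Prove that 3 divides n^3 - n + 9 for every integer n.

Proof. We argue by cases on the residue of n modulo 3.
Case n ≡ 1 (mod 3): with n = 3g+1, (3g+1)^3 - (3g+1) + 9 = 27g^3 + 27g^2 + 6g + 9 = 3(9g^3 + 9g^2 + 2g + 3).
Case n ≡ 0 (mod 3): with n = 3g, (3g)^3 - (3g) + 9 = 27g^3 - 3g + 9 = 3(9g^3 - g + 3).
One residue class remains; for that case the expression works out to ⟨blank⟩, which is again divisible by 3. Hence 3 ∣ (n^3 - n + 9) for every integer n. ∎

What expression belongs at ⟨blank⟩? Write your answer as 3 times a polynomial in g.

3(9g^3 + 18g^2 + 11g + 5)

The residues treated are {1, 0}, so the missing case is n ≡ 2 (mod 3); write n = 3g+2.
Then (3g+2)^3 - (3g+2) + 9 = 27g^3 + 54g^2 + 33g + 15 = 3(9g^3 + 18g^2 + 11g + 5).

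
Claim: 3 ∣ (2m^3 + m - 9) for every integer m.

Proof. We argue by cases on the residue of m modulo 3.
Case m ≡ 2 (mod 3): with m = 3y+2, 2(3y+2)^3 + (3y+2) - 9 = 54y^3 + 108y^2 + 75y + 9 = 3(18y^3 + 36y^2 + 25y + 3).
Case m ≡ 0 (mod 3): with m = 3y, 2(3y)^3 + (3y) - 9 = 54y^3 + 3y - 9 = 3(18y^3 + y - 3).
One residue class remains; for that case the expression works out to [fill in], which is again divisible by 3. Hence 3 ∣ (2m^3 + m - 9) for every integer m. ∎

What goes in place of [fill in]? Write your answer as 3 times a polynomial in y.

3(18y^3 + 18y^2 + 7y - 2)

The residues treated are {2, 0}, so the missing case is m ≡ 1 (mod 3); write m = 3y+1.
Then 2(3y+1)^3 + (3y+1) - 9 = 54y^3 + 54y^2 + 21y - 6 = 3(18y^3 + 18y^2 + 7y - 2).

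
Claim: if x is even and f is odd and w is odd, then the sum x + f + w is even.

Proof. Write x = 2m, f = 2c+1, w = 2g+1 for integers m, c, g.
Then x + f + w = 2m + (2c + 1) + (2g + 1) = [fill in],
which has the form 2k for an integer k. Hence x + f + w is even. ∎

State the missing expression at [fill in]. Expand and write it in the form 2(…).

2(c + g + m + 1)

Expanding: 2m + (2c + 1) + (2g + 1) = 2c + 2g + 2m + 2.
Every term is even; pulling out the factor of 2 gives 2(c + g + m + 1).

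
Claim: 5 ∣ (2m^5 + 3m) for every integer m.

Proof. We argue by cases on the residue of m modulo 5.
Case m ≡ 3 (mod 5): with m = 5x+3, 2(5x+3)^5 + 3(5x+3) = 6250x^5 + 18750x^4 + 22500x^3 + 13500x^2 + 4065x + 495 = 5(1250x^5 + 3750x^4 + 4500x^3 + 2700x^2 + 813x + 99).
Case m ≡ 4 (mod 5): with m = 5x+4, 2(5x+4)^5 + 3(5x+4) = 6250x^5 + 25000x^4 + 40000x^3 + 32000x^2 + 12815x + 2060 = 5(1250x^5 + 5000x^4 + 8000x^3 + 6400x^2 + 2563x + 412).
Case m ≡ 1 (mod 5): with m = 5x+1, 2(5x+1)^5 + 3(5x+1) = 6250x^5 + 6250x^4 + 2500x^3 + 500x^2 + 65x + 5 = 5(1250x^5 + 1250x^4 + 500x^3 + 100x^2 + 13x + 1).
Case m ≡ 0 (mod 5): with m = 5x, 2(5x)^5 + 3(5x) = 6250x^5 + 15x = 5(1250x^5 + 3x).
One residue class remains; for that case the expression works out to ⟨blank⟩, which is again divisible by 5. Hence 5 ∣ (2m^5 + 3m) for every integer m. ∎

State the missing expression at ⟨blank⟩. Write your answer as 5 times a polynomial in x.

The residues treated are {3, 4, 1, 0}, so the missing case is m ≡ 2 (mod 5); write m = 5x+2.
Then 2(5x+2)^5 + 3(5x+2) = 6250x^5 + 12500x^4 + 10000x^3 + 4000x^2 + 815x + 70 = 5(1250x^5 + 2500x^4 + 2000x^3 + 800x^2 + 163x + 14).

5(1250x^5 + 2500x^4 + 2000x^3 + 800x^2 + 163x + 14)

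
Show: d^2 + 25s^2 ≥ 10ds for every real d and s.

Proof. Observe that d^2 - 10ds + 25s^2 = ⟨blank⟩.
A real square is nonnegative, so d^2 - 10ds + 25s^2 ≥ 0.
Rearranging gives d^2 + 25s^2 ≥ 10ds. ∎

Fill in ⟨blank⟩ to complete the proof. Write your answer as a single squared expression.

The leading and trailing coefficients are 1^2 and 5^2, and 10 = 2·1·5, so the trinomial is (d - 5s)^2.
Hence d^2 - 10ds + 25s^2 ≥ 0.

(d - 5s)^2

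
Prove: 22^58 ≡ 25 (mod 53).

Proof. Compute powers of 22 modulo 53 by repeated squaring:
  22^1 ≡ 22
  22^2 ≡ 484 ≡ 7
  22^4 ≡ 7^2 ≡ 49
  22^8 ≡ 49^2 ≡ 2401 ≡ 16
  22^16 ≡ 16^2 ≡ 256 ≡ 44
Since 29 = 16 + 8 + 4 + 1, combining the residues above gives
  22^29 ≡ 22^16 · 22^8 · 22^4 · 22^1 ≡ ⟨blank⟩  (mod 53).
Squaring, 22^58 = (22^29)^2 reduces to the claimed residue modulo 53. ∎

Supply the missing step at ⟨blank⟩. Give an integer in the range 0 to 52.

5

22^16 · 22^8 · 22^4 · 22^1 ≡ 44 · 16 · 49 · 22 = 758912.
758912 mod 53 = 5, so 22^29 ≡ 5 (mod 53).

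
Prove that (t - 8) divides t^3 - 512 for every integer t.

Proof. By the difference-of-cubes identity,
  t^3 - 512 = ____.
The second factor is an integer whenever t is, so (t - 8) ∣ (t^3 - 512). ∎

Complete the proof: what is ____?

a^3 - b^3 = (a - b)(a^2 + ab + b^2). With a = t, b = 8:
t^3 - 512 = (t - 8)(t^2 + 8t + 64).

(t - 8)(t^2 + 8t + 64)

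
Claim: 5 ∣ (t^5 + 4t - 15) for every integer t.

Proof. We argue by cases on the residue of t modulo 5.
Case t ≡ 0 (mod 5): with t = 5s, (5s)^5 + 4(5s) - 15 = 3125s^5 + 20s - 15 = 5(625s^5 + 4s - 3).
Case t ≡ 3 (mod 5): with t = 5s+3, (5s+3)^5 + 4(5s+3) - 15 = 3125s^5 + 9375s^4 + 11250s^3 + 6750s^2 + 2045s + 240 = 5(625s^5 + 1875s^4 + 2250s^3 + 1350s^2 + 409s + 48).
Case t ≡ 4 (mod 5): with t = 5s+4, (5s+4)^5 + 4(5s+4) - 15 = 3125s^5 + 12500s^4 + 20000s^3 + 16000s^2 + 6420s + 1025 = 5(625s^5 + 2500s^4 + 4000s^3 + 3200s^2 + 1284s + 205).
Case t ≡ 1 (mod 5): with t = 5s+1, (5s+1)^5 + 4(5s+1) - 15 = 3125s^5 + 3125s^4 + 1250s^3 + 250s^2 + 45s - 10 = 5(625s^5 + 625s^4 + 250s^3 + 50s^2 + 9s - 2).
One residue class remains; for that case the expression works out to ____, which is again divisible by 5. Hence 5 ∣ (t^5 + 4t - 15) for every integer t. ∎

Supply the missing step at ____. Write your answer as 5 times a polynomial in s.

5(625s^5 + 1250s^4 + 1000s^3 + 400s^2 + 84s + 5)

The residues treated are {0, 3, 4, 1}, so the missing case is t ≡ 2 (mod 5); write t = 5s+2.
Then (5s+2)^5 + 4(5s+2) - 15 = 3125s^5 + 6250s^4 + 5000s^3 + 2000s^2 + 420s + 25 = 5(625s^5 + 1250s^4 + 1000s^3 + 400s^2 + 84s + 5).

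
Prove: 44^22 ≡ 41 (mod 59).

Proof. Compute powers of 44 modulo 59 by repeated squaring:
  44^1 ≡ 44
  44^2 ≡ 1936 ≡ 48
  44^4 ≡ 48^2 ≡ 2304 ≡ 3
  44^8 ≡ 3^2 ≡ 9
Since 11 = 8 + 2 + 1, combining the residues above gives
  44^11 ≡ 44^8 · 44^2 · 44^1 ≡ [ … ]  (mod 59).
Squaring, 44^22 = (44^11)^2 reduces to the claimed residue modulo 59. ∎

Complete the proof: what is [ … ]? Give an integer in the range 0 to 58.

10

44^8 · 44^2 · 44^1 ≡ 9 · 48 · 44 = 19008.
19008 mod 59 = 10, so 44^11 ≡ 10 (mod 59).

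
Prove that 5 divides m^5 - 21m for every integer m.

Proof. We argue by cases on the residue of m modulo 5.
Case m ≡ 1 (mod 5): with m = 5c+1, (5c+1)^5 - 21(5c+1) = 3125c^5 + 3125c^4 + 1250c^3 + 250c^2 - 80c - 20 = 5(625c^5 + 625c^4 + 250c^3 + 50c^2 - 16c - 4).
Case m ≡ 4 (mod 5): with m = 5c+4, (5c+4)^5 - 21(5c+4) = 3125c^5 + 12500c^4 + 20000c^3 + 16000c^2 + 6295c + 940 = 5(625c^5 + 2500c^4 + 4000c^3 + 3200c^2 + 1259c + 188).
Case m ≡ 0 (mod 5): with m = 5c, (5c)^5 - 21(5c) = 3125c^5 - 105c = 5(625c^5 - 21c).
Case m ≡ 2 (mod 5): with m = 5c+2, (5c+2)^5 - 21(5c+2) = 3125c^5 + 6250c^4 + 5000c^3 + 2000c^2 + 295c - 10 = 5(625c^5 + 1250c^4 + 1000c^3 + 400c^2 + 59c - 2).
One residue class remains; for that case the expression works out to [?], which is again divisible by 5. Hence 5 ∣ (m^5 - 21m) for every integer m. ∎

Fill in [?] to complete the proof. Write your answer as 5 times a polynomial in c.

5(625c^5 + 1875c^4 + 2250c^3 + 1350c^2 + 384c + 36)

The residues treated are {1, 4, 0, 2}, so the missing case is m ≡ 3 (mod 5); write m = 5c+3.
Then (5c+3)^5 - 21(5c+3) = 3125c^5 + 9375c^4 + 11250c^3 + 6750c^2 + 1920c + 180 = 5(625c^5 + 1875c^4 + 2250c^3 + 1350c^2 + 384c + 36).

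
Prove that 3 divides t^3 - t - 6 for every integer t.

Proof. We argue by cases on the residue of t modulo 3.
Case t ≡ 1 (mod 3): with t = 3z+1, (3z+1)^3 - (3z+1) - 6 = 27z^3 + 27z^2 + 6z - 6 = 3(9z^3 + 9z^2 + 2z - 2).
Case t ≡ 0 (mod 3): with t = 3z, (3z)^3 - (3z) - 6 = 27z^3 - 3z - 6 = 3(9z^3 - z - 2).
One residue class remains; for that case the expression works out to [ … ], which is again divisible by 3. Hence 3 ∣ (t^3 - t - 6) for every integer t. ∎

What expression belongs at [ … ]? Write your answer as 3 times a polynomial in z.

The residues treated are {1, 0}, so the missing case is t ≡ 2 (mod 3); write t = 3z+2.
Then (3z+2)^3 - (3z+2) - 6 = 27z^3 + 54z^2 + 33z = 3(9z^3 + 18z^2 + 11z).

3(9z^3 + 18z^2 + 11z)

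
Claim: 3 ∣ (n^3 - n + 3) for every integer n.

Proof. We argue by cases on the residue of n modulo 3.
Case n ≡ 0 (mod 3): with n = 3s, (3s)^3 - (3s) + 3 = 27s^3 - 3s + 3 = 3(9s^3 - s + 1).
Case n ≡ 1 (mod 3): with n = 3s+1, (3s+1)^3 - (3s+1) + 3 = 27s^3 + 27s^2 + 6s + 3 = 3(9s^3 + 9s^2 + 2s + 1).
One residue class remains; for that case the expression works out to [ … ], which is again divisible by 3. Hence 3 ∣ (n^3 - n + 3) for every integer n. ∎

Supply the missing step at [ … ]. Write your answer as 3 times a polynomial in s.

3(9s^3 + 18s^2 + 11s + 3)

Only n ≡ 2 (mod 3) is unaccounted for. Put n = 3s+2:
(3s+2)^3 - (3s+2) + 3 expands to 27s^3 + 54s^2 + 33s + 9,
and factoring out 3 leaves 3(9s^3 + 18s^2 + 11s + 3).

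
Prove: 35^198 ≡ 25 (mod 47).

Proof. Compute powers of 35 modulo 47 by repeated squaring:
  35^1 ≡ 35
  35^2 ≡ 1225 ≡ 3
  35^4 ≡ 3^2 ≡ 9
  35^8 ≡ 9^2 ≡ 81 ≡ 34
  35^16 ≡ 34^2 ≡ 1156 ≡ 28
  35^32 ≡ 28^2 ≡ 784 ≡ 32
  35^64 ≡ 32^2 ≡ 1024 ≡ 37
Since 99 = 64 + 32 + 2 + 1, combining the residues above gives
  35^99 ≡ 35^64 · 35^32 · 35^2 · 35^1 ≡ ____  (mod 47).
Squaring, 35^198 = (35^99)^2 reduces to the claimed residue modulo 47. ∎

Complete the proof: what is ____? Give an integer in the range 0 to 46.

5

35^64 · 35^32 · 35^2 · 35^1 ≡ 37 · 32 · 3 · 35 = 124320.
124320 mod 47 = 5, so 35^99 ≡ 5 (mod 47).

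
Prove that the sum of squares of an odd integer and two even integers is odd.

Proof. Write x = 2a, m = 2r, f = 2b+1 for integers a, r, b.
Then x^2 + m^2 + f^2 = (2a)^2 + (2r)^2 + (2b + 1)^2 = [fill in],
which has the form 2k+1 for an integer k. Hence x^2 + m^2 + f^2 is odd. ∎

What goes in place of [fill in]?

Expanding: (2a)^2 + (2r)^2 + (2b + 1)^2 = 4a^2 + 4b^2 + 4b + 4r^2 + 1.
Every term except the constant is even, so this is 2(2a^2 + 2b^2 + 2b + 2r^2) + 1,
and 2a^2 + 2b^2 + 2b + 2r^2 ∈ ℤ gives the required form.

2(2a^2 + 2b^2 + 2b + 2r^2) + 1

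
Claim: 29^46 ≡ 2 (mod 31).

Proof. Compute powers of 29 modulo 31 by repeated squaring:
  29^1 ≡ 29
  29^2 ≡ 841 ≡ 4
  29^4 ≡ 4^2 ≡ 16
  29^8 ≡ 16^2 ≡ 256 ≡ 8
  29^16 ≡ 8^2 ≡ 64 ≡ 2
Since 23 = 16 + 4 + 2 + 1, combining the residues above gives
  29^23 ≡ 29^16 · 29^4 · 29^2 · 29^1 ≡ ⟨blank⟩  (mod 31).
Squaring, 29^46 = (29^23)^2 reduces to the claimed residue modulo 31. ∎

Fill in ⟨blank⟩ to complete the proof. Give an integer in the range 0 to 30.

Multiply the listed residues: 2 · 16 · 4 · 29 = 32 → 128 → 3712.
Reducing modulo 31: 3712 = 119·31 + 23, so 29^23 ≡ 23.

23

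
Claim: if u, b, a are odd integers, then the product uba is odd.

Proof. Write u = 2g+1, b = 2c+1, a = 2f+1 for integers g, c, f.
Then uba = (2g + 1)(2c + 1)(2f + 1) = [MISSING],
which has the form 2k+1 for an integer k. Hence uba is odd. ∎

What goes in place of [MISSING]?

2(4cfg + 2cf + 2cg + c + 2fg + f + g) + 1

Expanding: (2g + 1)(2c + 1)(2f + 1) = 8cfg + 4cf + 4cg + 2c + 4fg + 2f + 2g + 1.
Every term except the constant is even, so this is 2(4cfg + 2cf + 2cg + c + 2fg + f + g) + 1,
and 4cfg + 2cf + 2cg + c + 2fg + f + g ∈ ℤ gives the required form.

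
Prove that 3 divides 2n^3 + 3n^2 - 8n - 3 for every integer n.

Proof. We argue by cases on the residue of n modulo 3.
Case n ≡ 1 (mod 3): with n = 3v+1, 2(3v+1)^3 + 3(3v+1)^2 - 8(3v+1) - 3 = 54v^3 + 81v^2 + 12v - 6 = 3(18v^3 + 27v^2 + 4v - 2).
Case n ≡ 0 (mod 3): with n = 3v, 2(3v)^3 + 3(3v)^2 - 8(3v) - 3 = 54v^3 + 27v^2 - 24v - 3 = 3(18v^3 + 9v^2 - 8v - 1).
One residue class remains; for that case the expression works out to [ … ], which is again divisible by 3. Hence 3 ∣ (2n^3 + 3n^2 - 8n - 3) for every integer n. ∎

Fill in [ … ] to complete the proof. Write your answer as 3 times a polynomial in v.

3(18v^3 + 45v^2 + 28v + 3)

The residues treated are {1, 0}, so the missing case is n ≡ 2 (mod 3); write n = 3v+2.
Then 2(3v+2)^3 + 3(3v+2)^2 - 8(3v+2) - 3 = 54v^3 + 135v^2 + 84v + 9 = 3(18v^3 + 45v^2 + 28v + 3).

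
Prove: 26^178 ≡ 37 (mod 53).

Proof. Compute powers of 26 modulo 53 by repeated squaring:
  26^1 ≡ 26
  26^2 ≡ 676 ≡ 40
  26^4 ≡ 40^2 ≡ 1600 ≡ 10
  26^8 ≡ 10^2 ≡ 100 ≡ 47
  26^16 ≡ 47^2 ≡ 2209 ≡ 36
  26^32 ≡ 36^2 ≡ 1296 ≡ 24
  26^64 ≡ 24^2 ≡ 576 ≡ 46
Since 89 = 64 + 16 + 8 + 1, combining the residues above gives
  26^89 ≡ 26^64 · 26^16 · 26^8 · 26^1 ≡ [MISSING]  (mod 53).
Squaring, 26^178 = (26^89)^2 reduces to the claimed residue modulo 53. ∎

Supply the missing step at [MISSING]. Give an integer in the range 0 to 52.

39

Multiply the listed residues: 46 · 36 · 47 · 26 = 1656 → 77832 → 2023632.
Reducing modulo 53: 2023632 = 38181·53 + 39, so 26^89 ≡ 39.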